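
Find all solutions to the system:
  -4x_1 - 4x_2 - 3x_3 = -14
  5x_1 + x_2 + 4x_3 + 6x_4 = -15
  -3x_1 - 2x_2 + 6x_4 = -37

infinitely many solutions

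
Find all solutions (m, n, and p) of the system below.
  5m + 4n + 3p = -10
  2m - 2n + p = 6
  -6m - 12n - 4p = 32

Row-reduce:
R1 ← R1 / (5).
R2 ← R2 − 2·R1.
R3 ← R3 + 6·R1.
R2 ← R2 / (-18/5).
R1 ← R1 − 4/5·R2.
R3 ← R3 + 36/5·R2.
Rank is 2 with 3 unknowns, leaving p free.

infinitely many solutions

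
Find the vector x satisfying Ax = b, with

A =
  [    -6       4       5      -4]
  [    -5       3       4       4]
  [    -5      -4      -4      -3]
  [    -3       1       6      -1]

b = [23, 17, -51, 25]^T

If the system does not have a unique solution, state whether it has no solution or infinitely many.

x_1 = 3, x_2 = 4, x_3 = 5, x_4 = 0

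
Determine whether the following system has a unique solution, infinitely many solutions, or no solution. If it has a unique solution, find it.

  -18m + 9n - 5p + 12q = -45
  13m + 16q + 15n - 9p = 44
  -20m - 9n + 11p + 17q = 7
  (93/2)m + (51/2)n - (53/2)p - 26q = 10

no solution

Row-reduce:
R1 ← R1 / (-18).
R2 ← R2 − 13·R1.
R3 ← R3 + 20·R1.
R4 ← R4 − 93/2·R1.
R2 ← R2 / (43/2).
R1 ← R1 + 1/2·R2.
R3 ← R3 + 19·R2.
R4 ← R4 − 195/4·R2.
R3 ← R3 / (698/129).
R1 ← R1 + 2/129·R3.
R2 ← R2 + 227/387·R3.
R4 ← R4 + 1396/129·R3.
Row 4 reduces to 0 = 2, a contradiction. The system is inconsistent.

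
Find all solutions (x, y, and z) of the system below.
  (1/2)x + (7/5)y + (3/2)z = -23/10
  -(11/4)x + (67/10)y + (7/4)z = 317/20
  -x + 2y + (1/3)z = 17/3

Row-reduce:
R1 ← R1 / (1/2).
R2 ← R2 + 11/4·R1.
R3 ← R3 + 1·R1.
R2 ← R2 / (72/5).
R1 ← R1 − 14/5·R2.
R3 ← R3 − 24/5·R2.
Rank is 2 with 3 unknowns, leaving z free.

infinitely many solutions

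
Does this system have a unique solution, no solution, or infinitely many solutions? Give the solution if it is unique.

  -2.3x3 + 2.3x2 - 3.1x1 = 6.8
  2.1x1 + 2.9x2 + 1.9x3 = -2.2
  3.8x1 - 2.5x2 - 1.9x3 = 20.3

Row-reduce the augmented matrix:
R1 ← R1 / (-31/10).
R2 ← R2 − 21/10·R1.
R3 ← R3 − 19/5·R1.
R2 ← R2 / (691/155).
R1 ← R1 + 23/31·R2.
R3 ← R3 − 99/310·R2.
R3 ← R3 / (-3278/691).
R1 ← R1 − 552/691·R3.
R2 ← R2 − 53/691·R3.
Reading off the reduced rows gives x1 = 3, x2 = 1, x3 = -6.

x1 = 3, x2 = 1, x3 = -6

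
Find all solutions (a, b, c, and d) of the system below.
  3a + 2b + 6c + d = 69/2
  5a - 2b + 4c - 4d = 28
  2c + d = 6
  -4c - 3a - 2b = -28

Row-reduce:
R1 ← R1 / (3).
R2 ← R2 − 5·R1.
R4 ← R4 + 3·R1.
R2 ← R2 / (-16/3).
R1 ← R1 − 2/3·R2.
R3 ← R3 / (2).
R1 ← R1 − 5/4·R3.
R2 ← R2 − 9/8·R3.
R4 ← R4 − 2·R3.
Row 4 reduces to 0 = 1/2, a contradiction. The system is inconsistent.

no solution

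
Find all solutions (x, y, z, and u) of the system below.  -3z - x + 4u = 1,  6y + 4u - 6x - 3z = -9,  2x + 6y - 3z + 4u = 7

infinitely many solutions

Row-reduce:
R1 ← R1 / (-1).
R2 ← R2 + 6·R1.
R3 ← R3 − 2·R1.
R2 ← R2 / (6).
R3 ← R3 − 6·R2.
R3 ← R3 / (-24).
R1 ← R1 − 3·R3.
R2 ← R2 − 5/2·R3.
Rank is 3 with 4 unknowns, leaving u free.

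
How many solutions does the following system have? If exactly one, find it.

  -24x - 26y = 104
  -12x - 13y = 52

infinitely many solutions

Row-reduce:
R1 ← R1 / (-24).
R2 ← R2 + 12·R1.
Rank is 1 with 2 unknowns, leaving y free.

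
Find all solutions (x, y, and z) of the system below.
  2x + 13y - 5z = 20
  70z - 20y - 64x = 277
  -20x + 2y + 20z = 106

no solution

Row-reduce:
R1 ← R1 / (2).
R2 ← R2 + 64·R1.
R3 ← R3 + 20·R1.
R2 ← R2 / (396).
R1 ← R1 − 13/2·R2.
R3 ← R3 − 132·R2.
Row 3 reduces to 0 = 1/3, a contradiction. The system is inconsistent.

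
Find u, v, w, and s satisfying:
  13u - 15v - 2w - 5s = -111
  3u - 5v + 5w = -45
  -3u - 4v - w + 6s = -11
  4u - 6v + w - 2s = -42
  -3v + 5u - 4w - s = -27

u = -5, v = 4, w = -2, s = -2

Row-reduce the augmented matrix:
R1 ← R1 / (13).
R2 ← R2 − 3·R1.
R3 ← R3 + 3·R1.
R4 ← R4 − 4·R1.
R5 ← R5 − 5·R1.
R2 ← R2 / (-20/13).
R1 ← R1 + 15/13·R2.
R3 ← R3 + 97/13·R2.
R4 ← R4 + 18/13·R2.
R5 ← R5 − 36/13·R2.
R3 ← R3 / (-559/20).
R1 ← R1 + 17/4·R3.
R2 ← R2 + 71/20·R3.
R4 ← R4 + 33/10·R3.
R5 ← R5 − 33/5·R3.
R4 ← R4 / (-789/559).
R1 ← R1 + 635/559·R4.
R2 ← R2 + 366/559·R4.
R3 ← R3 − 15/559·R4.
R5 ← R5 − 1578/559·R4.
R5 reduces to 0 = 0, so the extra equation is consistent.
Reading off the reduced rows gives u = -5, v = 4, w = -2, s = -2.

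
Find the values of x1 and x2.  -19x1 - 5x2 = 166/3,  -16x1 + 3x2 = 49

x1 = -3, x2 = 1/3

Row-reduce the augmented matrix:
R1 ← R1 / (-19).
R2 ← R2 + 16·R1.
R2 ← R2 / (137/19).
R1 ← R1 − 5/19·R2.
Reading off the reduced rows gives x1 = -3, x2 = 1/3.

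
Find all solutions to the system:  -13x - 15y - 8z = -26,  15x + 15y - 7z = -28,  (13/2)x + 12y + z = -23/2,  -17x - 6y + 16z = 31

Row-reduce:
R1 ← R1 / (-13).
R2 ← R2 − 15·R1.
R3 ← R3 − 13/2·R1.
R4 ← R4 + 17·R1.
R2 ← R2 / (-30/13).
R1 ← R1 − 15/13·R2.
R3 ← R3 − 9/2·R2.
R4 ← R4 − 177/13·R2.
R3 ← R3 / (-693/20).
R1 ← R1 + 15/2·R3.
R2 ← R2 − 211/30·R3.
R4 ← R4 + 693/10·R3.
Row 4 reduces to 0 = -2, a contradiction. The system is inconsistent.

no solution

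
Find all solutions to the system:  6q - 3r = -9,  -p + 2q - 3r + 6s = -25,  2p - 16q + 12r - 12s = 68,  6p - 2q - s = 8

infinitely many solutions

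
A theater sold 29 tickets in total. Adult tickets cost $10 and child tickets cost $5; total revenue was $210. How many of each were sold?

adult tickets: 13, child tickets: 16

Let a = adult tickets, c = child tickets.
  a + c = 29
  10a + 5c = 210
Row-reduce the augmented matrix:
R2 ← R2 − 10·R1.
R2 ← R2 / (-5).
R1 ← R1 − 1·R2.
Reading off the reduced rows gives a = 13, c = 16.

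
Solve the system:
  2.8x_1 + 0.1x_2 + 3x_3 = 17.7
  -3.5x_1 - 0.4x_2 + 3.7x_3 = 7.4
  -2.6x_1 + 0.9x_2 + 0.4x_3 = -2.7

x_1 = 2, x_2 = 1, x_3 = 4

Row-reduce the augmented matrix:
R1 ← R1 / (14/5).
R2 ← R2 + 7/2·R1.
R3 ← R3 + 13/5·R1.
R2 ← R2 / (-11/40).
R1 ← R1 − 1/28·R2.
R3 ← R3 − 139/140·R2.
R3 ← R3 / (11582/385).
R1 ← R1 − 157/77·R3.
R2 ← R2 + 298/11·R3.
Reading off the reduced rows gives x_1 = 2, x_2 = 1, x_3 = 4.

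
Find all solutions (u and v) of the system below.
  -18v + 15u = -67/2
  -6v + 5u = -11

Row-reduce:
R1 ← R1 / (15).
R2 ← R2 − 5·R1.
Row 2 reduces to 0 = 1/6, a contradiction. The system is inconsistent.

no solution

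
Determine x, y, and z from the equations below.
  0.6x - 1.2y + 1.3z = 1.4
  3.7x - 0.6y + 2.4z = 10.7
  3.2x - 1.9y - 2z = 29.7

Row-reduce the augmented matrix:
R1 ← R1 / (3/5).
R2 ← R2 − 37/10·R1.
R3 ← R3 − 16/5·R1.
R2 ← R2 / (34/5).
R1 ← R1 + 2·R2.
R3 ← R3 − 9/2·R2.
R3 ← R3 / (-21283/4080).
R1 ← R1 − 35/68·R3.
R2 ← R2 + 337/408·R3.
Reading off the reduced rows gives x = 5, y = -3, z = -4.

x = 5, y = -3, z = -4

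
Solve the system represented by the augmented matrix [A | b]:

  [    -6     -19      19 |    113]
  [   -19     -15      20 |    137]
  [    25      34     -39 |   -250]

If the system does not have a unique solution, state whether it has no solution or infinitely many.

infinitely many solutions

Row-reduce:
R1 ← R1 / (-6).
R2 ← R2 + 19·R1.
R3 ← R3 − 25·R1.
R2 ← R2 / (271/6).
R1 ← R1 − 19/6·R2.
R3 ← R3 + 271/6·R2.
Rank is 2 with 3 unknowns, leaving x_3 free.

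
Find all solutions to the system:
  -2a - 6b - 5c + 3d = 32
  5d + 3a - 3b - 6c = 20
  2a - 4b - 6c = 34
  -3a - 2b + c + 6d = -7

a = 1, b = -5, c = -2, d = -2

Row-reduce the augmented matrix:
R1 ← R1 / (-2).
R2 ← R2 − 3·R1.
R3 ← R3 − 2·R1.
R4 ← R4 + 3·R1.
R2 ← R2 / (-12).
R1 ← R1 − 3·R2.
R3 ← R3 + 10·R2.
R4 ← R4 − 7·R2.
R3 ← R3 / (1/4).
R1 ← R1 + 7/8·R3.
R2 ← R2 − 9/8·R3.
R4 ← R4 − 5/8·R3.
R4 ← R4 / (58/3).
R1 ← R1 + 49/3·R4.
R2 ← R2 − 64/3·R4.
R3 ← R3 + 59/3·R4.
Reading off the reduced rows gives a = 1, b = -5, c = -2, d = -2.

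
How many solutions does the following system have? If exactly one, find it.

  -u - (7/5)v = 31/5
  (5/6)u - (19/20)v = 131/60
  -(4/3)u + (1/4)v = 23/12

Row-reduce:
R1 ← R1 / (-1).
R2 ← R2 − 5/6·R1.
R3 ← R3 + 4/3·R1.
R2 ← R2 / (-127/60).
R1 ← R1 − 7/5·R2.
R3 ← R3 − 127/60·R2.
Row 3 reduces to 0 = 1, a contradiction. The system is inconsistent.

no solution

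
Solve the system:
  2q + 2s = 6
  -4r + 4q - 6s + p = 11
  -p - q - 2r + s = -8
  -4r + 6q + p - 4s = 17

infinitely many solutions

Row-reduce:
Swap R1 and R2.
R3 ← R3 + 1·R1.
R4 ← R4 − 1·R1.
R2 ← R2 / (2).
R1 ← R1 − 4·R2.
R3 ← R3 − 3·R2.
R4 ← R4 − 2·R2.
R3 ← R3 / (-6).
R1 ← R1 + 4·R3.
Rank is 3 with 4 unknowns, leaving s free.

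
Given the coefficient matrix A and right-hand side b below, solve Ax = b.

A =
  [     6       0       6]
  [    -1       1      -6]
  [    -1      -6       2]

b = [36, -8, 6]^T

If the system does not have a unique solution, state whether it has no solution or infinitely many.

x_1 = 6, x_2 = -2, x_3 = 0

Row-reduce the augmented matrix:
R1 ← R1 / (6).
R2 ← R2 + 1·R1.
R3 ← R3 + 1·R1.
R3 ← R3 + 6·R2.
R3 ← R3 / (-27).
R1 ← R1 − 1·R3.
R2 ← R2 + 5·R3.
Reading off the reduced rows gives x_1 = 6, x_2 = -2, x_3 = 0.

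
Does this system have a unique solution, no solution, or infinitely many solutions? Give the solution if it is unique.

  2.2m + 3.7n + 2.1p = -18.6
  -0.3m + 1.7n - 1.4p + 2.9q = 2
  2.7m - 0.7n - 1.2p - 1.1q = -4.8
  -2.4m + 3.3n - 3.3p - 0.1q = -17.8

Row-reduce the augmented matrix:
R1 ← R1 / (11/5).
R2 ← R2 + 3/10·R1.
R3 ← R3 − 27/10·R1.
R4 ← R4 + 12/5·R1.
R2 ← R2 / (97/44).
R1 ← R1 − 37/22·R2.
R3 ← R3 + 1153/220·R2.
R4 ← R4 − 807/110·R2.
R3 ← R3 / (-3116/485).
R1 ← R1 − 175/97·R3.
R2 ← R2 + 49/97·R3.
R4 ← R4 − 1308/485·R3.
R4 ← R4 / (-57011/7790).
R1 ← R1 + 9119/15580·R4.
R2 ← R2 − 13397/15580·R4.
R3 ← R3 + 14051/15580·R4.
Reading off the reduced rows gives m = -1, n = -5, p = 1, q = 4.

m = -1, n = -5, p = 1, q = 4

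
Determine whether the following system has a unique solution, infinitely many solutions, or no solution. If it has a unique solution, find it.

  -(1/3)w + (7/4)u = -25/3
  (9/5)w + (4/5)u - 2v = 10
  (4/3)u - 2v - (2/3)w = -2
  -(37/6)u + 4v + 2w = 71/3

no solution

Row-reduce:
R1 ← R1 / (7/4).
R2 ← R2 − 4/5·R1.
R3 ← R3 − 4/3·R1.
R4 ← R4 + 37/6·R1.
R2 ← R2 / (-2).
R3 ← R3 + 2·R2.
R4 ← R4 − 4·R2.
R3 ← R3 / (-149/63).
R1 ← R1 + 4/21·R3.
R2 ← R2 + 41/42·R3.
R4 ← R4 − 298/63·R3.
Row 4 reduces to 0 = 3, a contradiction. The system is inconsistent.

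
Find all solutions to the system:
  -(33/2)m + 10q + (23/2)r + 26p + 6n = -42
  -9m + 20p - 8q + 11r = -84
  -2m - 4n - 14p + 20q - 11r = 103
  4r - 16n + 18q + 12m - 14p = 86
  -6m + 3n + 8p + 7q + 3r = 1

no solution

Row-reduce:
R1 ← R1 / (-33/2).
R2 ← R2 + 9·R1.
R3 ← R3 + 2·R1.
R4 ← R4 − 12·R1.
R5 ← R5 + 6·R1.
R2 ← R2 / (-36/11).
R1 ← R1 + 4/11·R2.
R3 ← R3 + 52/11·R2.
R4 ← R4 + 128/11·R2.
R5 ← R5 − 9/11·R2.
R3 ← R3 / (-230/9).
R1 ← R1 + 20/9·R3.
R2 ← R2 + 16/9·R3.
R4 ← R4 + 142/9·R3.
R4 ← R4 / (5694/115).
R1 ← R1 + 56/23·R4.
R2 ← R2 − 167/115·R4.
R3 ← R3 + 172/115·R4.
Row 5 reduces to 0 = 1, a contradiction. The system is inconsistent.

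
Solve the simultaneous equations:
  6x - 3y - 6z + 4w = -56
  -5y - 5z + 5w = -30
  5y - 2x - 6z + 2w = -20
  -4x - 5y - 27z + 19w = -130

Row-reduce:
R1 ← R1 / (6).
R3 ← R3 + 2·R1.
R4 ← R4 + 4·R1.
R2 ← R2 / (-5).
R1 ← R1 + 1/2·R2.
R3 ← R3 − 4·R2.
R4 ← R4 + 7·R2.
R3 ← R3 / (-12).
R1 ← R1 + 1/2·R3.
R2 ← R2 − 1·R3.
R4 ← R4 + 24·R3.
Rank is 3 with 4 unknowns, leaving w free.

infinitely many solutions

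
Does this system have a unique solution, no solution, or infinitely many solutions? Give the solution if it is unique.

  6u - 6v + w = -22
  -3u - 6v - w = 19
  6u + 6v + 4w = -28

Row-reduce the augmented matrix:
R1 ← R1 / (6).
R2 ← R2 + 3·R1.
R3 ← R3 − 6·R1.
R2 ← R2 / (-9).
R1 ← R1 + 1·R2.
R3 ← R3 − 12·R2.
R3 ← R3 / (7/3).
R1 ← R1 − 2/9·R3.
R2 ← R2 − 1/18·R3.
Reading off the reduced rows gives u = -5, v = -1, w = 2.

u = -5, v = -1, w = 2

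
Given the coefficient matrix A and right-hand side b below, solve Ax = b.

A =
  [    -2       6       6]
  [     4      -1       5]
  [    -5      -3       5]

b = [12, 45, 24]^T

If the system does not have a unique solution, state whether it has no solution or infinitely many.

Row-reduce the augmented matrix:
R1 ← R1 / (-2).
R2 ← R2 − 4·R1.
R3 ← R3 + 5·R1.
R2 ← R2 / (11).
R1 ← R1 + 3·R2.
R3 ← R3 + 18·R2.
R3 ← R3 / (196/11).
R1 ← R1 − 18/11·R3.
R2 ← R2 − 17/11·R3.
Reading off the reduced rows gives x_1 = 3, x_2 = -3, x_3 = 6.

x_1 = 3, x_2 = -3, x_3 = 6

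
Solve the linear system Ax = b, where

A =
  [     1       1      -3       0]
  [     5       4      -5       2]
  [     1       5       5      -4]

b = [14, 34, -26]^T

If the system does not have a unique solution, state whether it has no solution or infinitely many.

infinitely many solutions

Row-reduce:
R2 ← R2 − 5·R1.
R3 ← R3 − 1·R1.
R2 ← R2 / (-1).
R1 ← R1 − 1·R2.
R3 ← R3 − 4·R2.
R3 ← R3 / (48).
R1 ← R1 − 7·R3.
R2 ← R2 + 10·R3.
Rank is 3 with 4 unknowns, leaving x_4 free.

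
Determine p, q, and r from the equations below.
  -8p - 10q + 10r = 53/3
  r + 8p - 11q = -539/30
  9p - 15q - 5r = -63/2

Row-reduce the augmented matrix:
R1 ← R1 / (-8).
R2 ← R2 − 8·R1.
R3 ← R3 − 9·R1.
R2 ← R2 / (-21).
R1 ← R1 − 5/4·R2.
R3 ← R3 + 105/4·R2.
R3 ← R3 / (-15/2).
R1 ← R1 + 25/42·R3.
R2 ← R2 + 11/21·R3.
Reading off the reduced rows gives p = -4/3, q = 4/5, r = 3/2.

p = -4/3, q = 4/5, r = 3/2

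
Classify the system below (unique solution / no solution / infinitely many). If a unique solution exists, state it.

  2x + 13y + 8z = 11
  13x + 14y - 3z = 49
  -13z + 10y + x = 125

x = -3, y = 5, z = -6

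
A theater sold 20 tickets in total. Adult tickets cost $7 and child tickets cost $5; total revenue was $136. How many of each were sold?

Let a = adult tickets, c = child tickets.
  c + a = 20
  7a + 5c = 136
Row-reduce the augmented matrix:
R2 ← R2 − 7·R1.
R2 ← R2 / (-2).
R1 ← R1 − 1·R2.
Reading off the reduced rows gives a = 18, c = 2.

adult tickets: 18, child tickets: 2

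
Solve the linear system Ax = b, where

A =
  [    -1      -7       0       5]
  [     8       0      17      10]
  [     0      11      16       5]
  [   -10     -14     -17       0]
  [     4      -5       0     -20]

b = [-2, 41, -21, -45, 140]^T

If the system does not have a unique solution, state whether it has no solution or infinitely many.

Row-reduce the augmented matrix:
R1 ← R1 / (-1).
R2 ← R2 − 8·R1.
R4 ← R4 + 10·R1.
R5 ← R5 − 4·R1.
R2 ← R2 / (-56).
R1 ← R1 − 7·R2.
R3 ← R3 − 11·R2.
R4 ← R4 − 56·R2.
R5 ← R5 + 33·R2.
R3 ← R3 / (1083/56).
R1 ← R1 − 17/8·R3.
R2 ← R2 + 17/56·R3.
R5 ← R5 + 561/56·R3.
Swap R4 and R5.
R4 ← R4 / (-7865/361).
R1 ← R1 + 410/1083·R4.
R2 ← R2 + 715/1083·R4.
R3 ← R3 − 830/1083·R4.
R5 reduces to 0 = 0, so the extra equation is consistent.
Reading off the reduced rows gives x_1 = 5, x_2 = -4, x_3 = 3, x_4 = -5.

x_1 = 5, x_2 = -4, x_3 = 3, x_4 = -5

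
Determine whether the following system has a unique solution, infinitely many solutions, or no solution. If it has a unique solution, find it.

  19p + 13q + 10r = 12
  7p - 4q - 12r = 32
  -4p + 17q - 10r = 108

Row-reduce the augmented matrix:
R1 ← R1 / (19).
R2 ← R2 − 7·R1.
R3 ← R3 + 4·R1.
R2 ← R2 / (-167/19).
R1 ← R1 − 13/19·R2.
R3 ← R3 − 375/19·R2.
R3 ← R3 / (-7200/167).
R1 ← R1 + 116/167·R3.
R2 ← R2 − 298/167·R3.
Reading off the reduced rows gives p = 0, q = 4, r = -4.

p = 0, q = 4, r = -4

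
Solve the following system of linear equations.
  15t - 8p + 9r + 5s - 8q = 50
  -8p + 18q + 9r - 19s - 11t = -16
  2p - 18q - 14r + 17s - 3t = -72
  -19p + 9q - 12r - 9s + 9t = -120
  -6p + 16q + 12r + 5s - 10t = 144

p = 3, q = 5, r = 6, s = 6, t = 2

Row-reduce the augmented matrix:
R1 ← R1 / (-8).
R2 ← R2 + 8·R1.
R3 ← R3 − 2·R1.
R4 ← R4 + 19·R1.
R5 ← R5 + 6·R1.
R2 ← R2 / (26).
R1 ← R1 − 1·R2.
R3 ← R3 + 20·R2.
R4 ← R4 − 28·R2.
R5 ← R5 − 22·R2.
R3 ← R3 / (-47/4).
R1 ← R1 + 9/8·R3.
R4 ← R4 + 267/8·R3.
R5 ← R5 − 21/4·R3.
R4 ← R4 / (6809/1222).
R1 ← R1 − 389/1222·R4.
R2 ← R2 + 12/13·R4.
R3 ← R3 − 11/611·R4.
R5 ← R5 − 13114/611·R4.
R5 ← R5 / (-138511/619).
R1 ← R1 + 1383/619·R5.
R2 ← R2 − 5129/619·R5.
R3 ← R3 − 902/619·R5.
R4 ← R4 − 6227/619·R5.
Reading off the reduced rows gives p = 3, q = 5, r = 6, s = 6, t = 2.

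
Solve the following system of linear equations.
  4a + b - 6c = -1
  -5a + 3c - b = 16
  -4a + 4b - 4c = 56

a = -6, b = 5, c = -3

Row-reduce the augmented matrix:
R1 ← R1 / (4).
R2 ← R2 + 5·R1.
R3 ← R3 + 4·R1.
R2 ← R2 / (1/4).
R1 ← R1 − 1/4·R2.
R3 ← R3 − 5·R2.
R3 ← R3 / (80).
R1 ← R1 − 3·R3.
R2 ← R2 + 18·R3.
Reading off the reduced rows gives a = -6, b = 5, c = -3.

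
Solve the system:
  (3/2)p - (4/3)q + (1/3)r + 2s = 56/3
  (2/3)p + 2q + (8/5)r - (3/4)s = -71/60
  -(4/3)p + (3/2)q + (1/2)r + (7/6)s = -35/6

Row-reduce:
R1 ← R1 / (3/2).
R2 ← R2 − 2/3·R1.
R3 ← R3 + 4/3·R1.
R2 ← R2 / (70/27).
R1 ← R1 + 8/9·R2.
R3 ← R3 − 17/54·R2.
R3 ← R3 / (31/50).
R1 ← R1 − 18/25·R3.
R2 ← R2 − 14/25·R3.
Rank is 3 with 4 unknowns, leaving s free.

infinitely many solutions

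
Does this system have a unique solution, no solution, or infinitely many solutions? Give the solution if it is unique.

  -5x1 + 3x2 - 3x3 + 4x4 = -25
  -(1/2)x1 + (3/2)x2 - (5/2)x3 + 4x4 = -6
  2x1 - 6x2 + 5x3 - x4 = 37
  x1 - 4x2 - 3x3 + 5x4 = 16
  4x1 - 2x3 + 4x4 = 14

no solution

Row-reduce:
R1 ← R1 / (-5).
R2 ← R2 + 1/2·R1.
R3 ← R3 − 2·R1.
R4 ← R4 − 1·R1.
R5 ← R5 − 4·R1.
R2 ← R2 / (6/5).
R1 ← R1 + 3/5·R2.
R3 ← R3 + 24/5·R2.
R4 ← R4 + 17/5·R2.
R5 ← R5 − 12/5·R2.
R3 ← R3 / (-5).
R1 ← R1 + 1/2·R3.
R2 ← R2 + 11/6·R3.
R4 ← R4 + 59/6·R3.
R4 ← R4 / (-27/2).
R1 ← R1 + 1/2·R4.
R2 ← R2 + 5/2·R4.
R3 ← R3 + 3·R4.
Row 5 reduces to 0 = 1, a contradiction. The system is inconsistent.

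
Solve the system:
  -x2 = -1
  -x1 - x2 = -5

x1 = 4, x2 = 1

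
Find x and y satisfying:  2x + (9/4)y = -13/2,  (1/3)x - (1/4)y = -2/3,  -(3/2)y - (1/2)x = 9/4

Row-reduce the augmented matrix:
R1 ← R1 / (2).
R2 ← R2 − 1/3·R1.
R3 ← R3 + 1/2·R1.
R2 ← R2 / (-5/8).
R1 ← R1 − 9/8·R2.
R3 ← R3 + 15/16·R2.
R3 reduces to 0 = 0, so the extra equation is consistent.
Reading off the reduced rows gives x = -5/2, y = -2/3.

x = -5/2, y = -2/3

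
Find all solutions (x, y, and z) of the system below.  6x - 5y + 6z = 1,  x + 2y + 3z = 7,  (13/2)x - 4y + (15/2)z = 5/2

no solution

Row-reduce:
R1 ← R1 / (6).
R2 ← R2 − 1·R1.
R3 ← R3 − 13/2·R1.
R2 ← R2 / (17/6).
R1 ← R1 + 5/6·R2.
R3 ← R3 − 17/12·R2.
Row 3 reduces to 0 = -2, a contradiction. The system is inconsistent.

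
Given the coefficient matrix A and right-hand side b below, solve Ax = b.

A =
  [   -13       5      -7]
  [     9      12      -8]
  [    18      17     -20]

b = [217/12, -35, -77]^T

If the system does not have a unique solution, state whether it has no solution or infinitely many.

x_1 = -7/3, x_2 = 0, x_3 = 7/4

Row-reduce the augmented matrix:
R1 ← R1 / (-13).
R2 ← R2 − 9·R1.
R3 ← R3 − 18·R1.
R2 ← R2 / (201/13).
R1 ← R1 + 5/13·R2.
R3 ← R3 − 311/13·R2.
R3 ← R3 / (-1973/201).
R1 ← R1 − 44/201·R3.
R2 ← R2 + 167/201·R3.
Reading off the reduced rows gives x_1 = -7/3, x_2 = 0, x_3 = 7/4.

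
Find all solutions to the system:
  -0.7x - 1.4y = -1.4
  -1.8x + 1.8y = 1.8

x = 0, y = 1

Row-reduce the augmented matrix:
R1 ← R1 / (-7/10).
R2 ← R2 + 9/5·R1.
R2 ← R2 / (27/5).
R1 ← R1 − 2·R2.
Reading off the reduced rows gives x = 0, y = 1.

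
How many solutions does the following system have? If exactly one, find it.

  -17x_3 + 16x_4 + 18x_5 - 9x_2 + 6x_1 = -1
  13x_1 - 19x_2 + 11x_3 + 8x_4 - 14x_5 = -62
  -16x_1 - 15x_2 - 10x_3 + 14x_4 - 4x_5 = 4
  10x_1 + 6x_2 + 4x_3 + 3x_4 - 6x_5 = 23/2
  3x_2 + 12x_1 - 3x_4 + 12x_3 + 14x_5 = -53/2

x_1 = -1, x_2 = 3, x_3 = -1, x_4 = 3/2, x_5 = -1/2

Row-reduce the augmented matrix:
R1 ← R1 / (6).
R2 ← R2 − 13·R1.
R3 ← R3 + 16·R1.
R4 ← R4 − 10·R1.
R5 ← R5 − 12·R1.
R2 ← R2 / (1/2).
R1 ← R1 + 3/2·R2.
R3 ← R3 + 39·R2.
R4 ← R4 − 21·R2.
R5 ← R5 − 21·R2.
R3 ← R3 / (11027/3).
R1 ← R1 − 422/3·R3.
R2 ← R2 − 287/3·R3.
R4 ← R4 + 5930/3·R3.
R5 ← R5 + 1963·R3.
R4 ← R4 / (90901/11027).
R1 ← R1 − 1092/11027·R4.
R2 ← R2 + 7410/11027·R4.
R3 ← R3 + 6070/11027·R4.
R5 ← R5 − 48885/11027·R4.
R5 ← R5 / (2256524/90901).
R1 ← R1 − 57904/90901·R5.
R2 ← R2 + 29316/90901·R5.
R3 ← R3 + 158710/90901·R5.
R4 ← R4 + 104570/90901·R5.
Reading off the reduced rows gives x_1 = -1, x_2 = 3, x_3 = -1, x_4 = 3/2, x_5 = -1/2.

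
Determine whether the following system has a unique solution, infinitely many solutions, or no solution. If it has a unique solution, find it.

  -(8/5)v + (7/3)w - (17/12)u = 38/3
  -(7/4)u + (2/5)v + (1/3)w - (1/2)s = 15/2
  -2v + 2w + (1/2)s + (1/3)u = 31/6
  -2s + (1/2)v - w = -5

infinitely many solutions

Row-reduce:
R1 ← R1 / (-17/12).
R2 ← R2 + 7/4·R1.
R3 ← R3 − 1/3·R1.
R2 ← R2 / (202/85).
R1 ← R1 − 96/85·R2.
R3 ← R3 + 202/85·R2.
R4 ← R4 − 1/2·R2.
Swap R3 and R4.
R3 ← R3 / (-281/606).
R1 ← R1 + 44/101·R3.
R2 ← R2 + 325/303·R3.
Rank is 3 with 4 unknowns, leaving s free.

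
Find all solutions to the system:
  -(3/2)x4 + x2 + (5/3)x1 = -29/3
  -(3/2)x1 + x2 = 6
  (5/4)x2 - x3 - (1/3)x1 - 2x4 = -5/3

infinitely many solutions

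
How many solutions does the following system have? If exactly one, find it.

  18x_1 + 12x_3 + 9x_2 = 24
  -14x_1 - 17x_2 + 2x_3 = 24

infinitely many solutions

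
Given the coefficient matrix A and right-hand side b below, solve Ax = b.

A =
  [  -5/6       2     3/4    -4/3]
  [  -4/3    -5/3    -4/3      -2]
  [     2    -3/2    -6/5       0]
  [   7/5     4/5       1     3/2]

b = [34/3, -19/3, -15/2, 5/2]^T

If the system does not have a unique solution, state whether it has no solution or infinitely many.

x_1 = 0, x_2 = 5, x_3 = 0, x_4 = -1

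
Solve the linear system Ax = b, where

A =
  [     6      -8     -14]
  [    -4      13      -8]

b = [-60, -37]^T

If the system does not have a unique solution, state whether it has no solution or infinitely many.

Row-reduce:
R1 ← R1 / (6).
R2 ← R2 + 4·R1.
R2 ← R2 / (23/3).
R1 ← R1 + 4/3·R2.
Rank is 2 with 3 unknowns, leaving x_3 free.

infinitely many solutions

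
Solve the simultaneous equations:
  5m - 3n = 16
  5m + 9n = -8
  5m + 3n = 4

m = 2, n = -2

Row-reduce the augmented matrix:
R1 ← R1 / (5).
R2 ← R2 − 5·R1.
R3 ← R3 − 5·R1.
R2 ← R2 / (12).
R1 ← R1 + 3/5·R2.
R3 ← R3 − 6·R2.
R3 reduces to 0 = 0, so the extra equation is consistent.
Reading off the reduced rows gives m = 2, n = -2.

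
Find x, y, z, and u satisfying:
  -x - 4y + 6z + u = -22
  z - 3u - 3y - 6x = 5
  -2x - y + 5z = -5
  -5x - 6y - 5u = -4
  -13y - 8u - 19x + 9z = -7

Row-reduce the augmented matrix:
R1 ← R1 / (-1).
R2 ← R2 + 6·R1.
R3 ← R3 + 2·R1.
R4 ← R4 + 5·R1.
R5 ← R5 + 19·R1.
R2 ← R2 / (21).
R1 ← R1 − 4·R2.
R3 ← R3 − 7·R2.
R4 ← R4 − 14·R2.
R5 ← R5 − 63·R2.
R3 ← R3 / (14/3).
R1 ← R1 − 2/3·R3.
R2 ← R2 + 5/3·R3.
R4 ← R4 + 20/3·R3.
R4 ← R4 / (-18/7).
R1 ← R1 − 4/7·R4.
R2 ← R2 + 1/14·R4.
R3 ← R3 − 3/14·R4.
R5 reduces to 0 = 0, so the extra equation is consistent.
Reading off the reduced rows gives x = -2, y = 4, z = -1, u = -2.

x = -2, y = 4, z = -1, u = -2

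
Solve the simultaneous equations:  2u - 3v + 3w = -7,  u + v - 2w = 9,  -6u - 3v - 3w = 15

u = 1, v = -2, w = -5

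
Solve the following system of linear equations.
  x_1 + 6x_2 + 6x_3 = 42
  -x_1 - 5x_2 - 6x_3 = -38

Row-reduce:
R2 ← R2 + 1·R1.
R1 ← R1 − 6·R2.
Rank is 2 with 3 unknowns, leaving x_3 free.

infinitely many solutions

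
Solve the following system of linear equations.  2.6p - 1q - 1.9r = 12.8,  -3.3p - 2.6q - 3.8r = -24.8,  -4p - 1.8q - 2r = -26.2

Row-reduce the augmented matrix:
R1 ← R1 / (13/5).
R2 ← R2 + 33/10·R1.
R3 ← R3 + 4·R1.
R2 ← R2 / (-503/130).
R1 ← R1 + 5/13·R2.
R3 ← R3 + 217/65·R2.
R3 ← R3 / (439/1006).
R1 ← R1 + 57/503·R3.
R2 ← R2 − 1615/1006·R3.
Reading off the reduced rows gives p = 6, q = -1, r = 2.

p = 6, q = -1, r = 2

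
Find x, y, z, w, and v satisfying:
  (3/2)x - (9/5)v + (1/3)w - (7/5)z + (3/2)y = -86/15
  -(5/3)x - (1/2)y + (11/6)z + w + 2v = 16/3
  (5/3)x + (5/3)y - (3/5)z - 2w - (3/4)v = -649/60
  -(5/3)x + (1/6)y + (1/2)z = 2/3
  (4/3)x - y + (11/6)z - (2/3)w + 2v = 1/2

Row-reduce the augmented matrix:
R1 ← R1 / (3/2).
R2 ← R2 + 5/3·R1.
R3 ← R3 − 5/3·R1.
R4 ← R4 + 5/3·R1.
R5 ← R5 − 4/3·R1.
R2 ← R2 / (7/6).
R1 ← R1 − 1·R2.
R4 ← R4 − 11/6·R2.
R5 ← R5 + 7/3·R2.
R3 ← R3 / (43/45).
R1 ← R1 + 41/35·R3.
R2 ← R2 − 5/21·R3.
R4 ← R4 + 94/63·R3.
R5 ← R5 − 109/30·R3.
R4 ← R4 / (-14857/2709).
R1 ← R1 + 3484/903·R4.
R2 ← R2 − 1594/903·R4.
R3 ← R3 + 320/129·R4.
R5 ← R5 − 464/43·R4.
R5 ← R5 / (-741477/594280).
R1 ← R1 − 108837/297140·R5.
R2 ← R2 + 19431/59428·R5.
R3 ← R3 − 79035/59428·R5.
R4 ← R4 − 261/29714·R5.
Reading off the reduced rows gives x = -1, y = -3, z = -1, w = 2, v = 1.

x = -1, y = -3, z = -1, w = 2, v = 1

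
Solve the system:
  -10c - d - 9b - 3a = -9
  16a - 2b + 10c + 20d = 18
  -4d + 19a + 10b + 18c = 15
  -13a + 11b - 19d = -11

no solution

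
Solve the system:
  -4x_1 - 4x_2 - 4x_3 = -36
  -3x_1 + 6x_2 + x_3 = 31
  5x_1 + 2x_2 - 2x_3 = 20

Row-reduce the augmented matrix:
R1 ← R1 / (-4).
R2 ← R2 + 3·R1.
R3 ← R3 − 5·R1.
R2 ← R2 / (9).
R1 ← R1 − 1·R2.
R3 ← R3 + 3·R2.
R3 ← R3 / (-17/3).
R1 ← R1 − 5/9·R3.
R2 ← R2 − 4/9·R3.
Reading off the reduced rows gives x_1 = 2, x_2 = 6, x_3 = 1.

x_1 = 2, x_2 = 6, x_3 = 1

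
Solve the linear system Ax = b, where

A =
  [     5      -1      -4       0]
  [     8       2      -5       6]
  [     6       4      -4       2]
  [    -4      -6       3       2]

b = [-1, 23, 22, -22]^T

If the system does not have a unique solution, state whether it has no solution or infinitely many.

no solution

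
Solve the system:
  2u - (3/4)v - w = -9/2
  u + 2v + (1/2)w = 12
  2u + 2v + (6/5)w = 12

Row-reduce the augmented matrix:
R1 ← R1 / (2).
R2 ← R2 − 1·R1.
R3 ← R3 − 2·R1.
R2 ← R2 / (19/8).
R1 ← R1 + 3/8·R2.
R3 ← R3 − 11/4·R2.
R3 ← R3 / (99/95).
R1 ← R1 + 13/38·R3.
R2 ← R2 − 8/19·R3.
Reading off the reduced rows gives u = 0, v = 6, w = 0.

u = 0, v = 6, w = 0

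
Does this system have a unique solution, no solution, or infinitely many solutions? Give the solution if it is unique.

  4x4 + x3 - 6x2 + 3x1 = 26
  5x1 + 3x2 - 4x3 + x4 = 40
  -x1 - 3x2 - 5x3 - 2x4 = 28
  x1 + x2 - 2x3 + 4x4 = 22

Row-reduce the augmented matrix:
R1 ← R1 / (3).
R2 ← R2 − 5·R1.
R3 ← R3 + 1·R1.
R4 ← R4 − 1·R1.
R2 ← R2 / (13).
R1 ← R1 + 2·R2.
R3 ← R3 + 5·R2.
R4 ← R4 − 3·R2.
R3 ← R3 / (-89/13).
R1 ← R1 + 7/13·R3.
R2 ← R2 + 17/39·R3.
R4 ← R4 + 40/39·R3.
R4 ← R4 / (1175/267).
R1 ← R1 − 61/89·R4.
R2 ← R2 + 68/267·R4.
R3 ← R3 − 37/89·R4.
Reading off the reduced rows gives x1 = 4, x2 = -2, x3 = -6, x4 = 2.

x1 = 4, x2 = -2, x3 = -6, x4 = 2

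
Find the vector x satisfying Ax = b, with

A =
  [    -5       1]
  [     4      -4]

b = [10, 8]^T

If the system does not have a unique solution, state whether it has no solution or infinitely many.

x_1 = -3, x_2 = -5

Row-reduce the augmented matrix:
R1 ← R1 / (-5).
R2 ← R2 − 4·R1.
R2 ← R2 / (-16/5).
R1 ← R1 + 1/5·R2.
Reading off the reduced rows gives x_1 = -3, x_2 = -5.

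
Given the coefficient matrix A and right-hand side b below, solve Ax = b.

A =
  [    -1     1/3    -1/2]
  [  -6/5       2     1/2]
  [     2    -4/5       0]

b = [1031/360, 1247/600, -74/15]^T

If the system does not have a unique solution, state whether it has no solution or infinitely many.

x_1 = -13/5, x_2 = -1/3, x_3 = -3/4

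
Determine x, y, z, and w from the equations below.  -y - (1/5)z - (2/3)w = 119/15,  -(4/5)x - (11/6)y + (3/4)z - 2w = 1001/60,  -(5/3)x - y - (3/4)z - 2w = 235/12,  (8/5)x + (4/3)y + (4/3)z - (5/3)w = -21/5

x = -2, y = -4, z = -3, w = -5

Row-reduce the augmented matrix:
Swap R1 and R2.
R1 ← R1 / (-4/5).
R3 ← R3 + 5/3·R1.
R4 ← R4 − 8/5·R1.
R2 ← R2 / (-1).
R1 ← R1 − 55/24·R2.
R3 ← R3 − 203/72·R2.
R4 ← R4 + 7/3·R2.
R3 ← R3 / (-2071/720).
R1 ← R1 + 67/48·R3.
R2 ← R2 − 1/5·R3.
R4 ← R4 − 33/10·R3.
R4 ← R4 / (-70489/18639).
R1 ← R1 − 1725/2071·R4.
R2 ← R2 − 1422/2071·R4.
R3 ← R3 + 620/6213·R4.
Reading off the reduced rows gives x = -2, y = -4, z = -3, w = -5.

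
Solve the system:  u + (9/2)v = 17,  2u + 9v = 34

Row-reduce:
R2 ← R2 − 2·R1.
Rank is 1 with 2 unknowns, leaving v free.

infinitely many solutions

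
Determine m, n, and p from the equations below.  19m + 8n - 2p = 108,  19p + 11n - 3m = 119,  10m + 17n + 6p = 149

Row-reduce the augmented matrix:
R1 ← R1 / (19).
R2 ← R2 + 3·R1.
R3 ← R3 − 10·R1.
R2 ← R2 / (233/19).
R1 ← R1 − 8/19·R2.
R3 ← R3 − 243/19·R2.
R3 ← R3 / (-2897/233).
R1 ← R1 + 174/233·R3.
R2 ← R2 − 355/233·R3.
Reading off the reduced rows gives m = 4, n = 5, p = 4.

m = 4, n = 5, p = 4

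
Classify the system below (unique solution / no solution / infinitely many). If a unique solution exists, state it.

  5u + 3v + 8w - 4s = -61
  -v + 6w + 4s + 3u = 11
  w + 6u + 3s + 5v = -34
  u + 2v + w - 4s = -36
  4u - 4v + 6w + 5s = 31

u = -3, v = -6, w = -1, s = 5

Row-reduce the augmented matrix:
R1 ← R1 / (5).
R2 ← R2 − 3·R1.
R3 ← R3 − 6·R1.
R4 ← R4 − 1·R1.
R5 ← R5 − 4·R1.
R2 ← R2 / (-14/5).
R1 ← R1 − 3/5·R2.
R3 ← R3 − 7/5·R2.
R4 ← R4 − 7/5·R2.
R5 ← R5 + 32/5·R2.
R3 ← R3 / (-8).
R1 ← R1 − 13/7·R3.
R2 ← R2 + 3/7·R3.
R5 ← R5 + 22/7·R3.
Swap R4 and R5.
R4 ← R4 / (-43/4).
R1 ← R1 − 25/8·R4.
R2 ← R2 + 23/8·R4.
R3 ← R3 + 11/8·R4.
R5 reduces to 0 = 0, so the extra equation is consistent.
Reading off the reduced rows gives u = -3, v = -6, w = -1, s = 5.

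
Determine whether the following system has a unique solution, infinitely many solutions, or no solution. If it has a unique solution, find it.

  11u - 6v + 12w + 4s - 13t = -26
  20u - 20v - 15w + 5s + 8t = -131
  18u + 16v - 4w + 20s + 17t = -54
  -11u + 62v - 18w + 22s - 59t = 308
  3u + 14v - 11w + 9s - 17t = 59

infinitely many solutions

Row-reduce:
R1 ← R1 / (11).
R2 ← R2 − 20·R1.
R3 ← R3 − 18·R1.
R4 ← R4 + 11·R1.
R5 ← R5 − 3·R1.
R2 ← R2 / (-100/11).
R1 ← R1 + 6/11·R2.
R3 ← R3 − 284/11·R2.
R4 ← R4 − 56·R2.
R5 ← R5 − 172/11·R2.
R3 ← R3 / (-641/5).
R1 ← R1 − 33/10·R3.
R2 ← R2 − 81/20·R3.
R4 ← R4 + 1164/5·R3.
R5 ← R5 + 388/5·R3.
R4 ← R4 / (-456/641).
R1 ← R1 − 436/641·R4.
R2 ← R2 − 302/641·R4.
R3 ← R3 + 35/641·R4.
R5 ← R5 + 152/641·R4.
Rank is 4 with 5 unknowns, leaving t free.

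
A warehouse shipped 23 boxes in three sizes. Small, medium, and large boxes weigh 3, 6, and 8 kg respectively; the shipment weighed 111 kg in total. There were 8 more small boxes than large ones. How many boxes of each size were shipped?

small boxes: 11, medium boxes: 9, large boxes: 3

Let s = small boxes, m = medium boxes, l = large boxes.
  s + m + l = 23
  3s + 6m + 8l = 111
  s - l = 8
Row-reduce the augmented matrix:
R2 ← R2 − 3·R1.
R3 ← R3 − 1·R1.
R2 ← R2 / (3).
R1 ← R1 − 1·R2.
R3 ← R3 + 1·R2.
R3 ← R3 / (-1/3).
R1 ← R1 + 2/3·R3.
R2 ← R2 − 5/3·R3.
Reading off the reduced rows gives s = 11, m = 9, l = 3.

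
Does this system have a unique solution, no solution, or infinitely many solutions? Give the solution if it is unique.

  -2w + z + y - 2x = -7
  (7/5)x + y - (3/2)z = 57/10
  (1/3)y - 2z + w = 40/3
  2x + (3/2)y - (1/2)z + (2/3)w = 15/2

x = -2, y = 4, z = -3, w = 6

Row-reduce the augmented matrix:
R1 ← R1 / (-2).
R2 ← R2 − 7/5·R1.
R4 ← R4 − 2·R1.
R2 ← R2 / (17/10).
R1 ← R1 + 1/2·R2.
R3 ← R3 − 1/3·R2.
R4 ← R4 − 5/2·R2.
R3 ← R3 / (-94/51).
R1 ← R1 + 25/34·R3.
R2 ← R2 + 8/17·R3.
R4 ← R4 − 57/34·R3.
R4 ← R4 / (1063/564).
R1 ← R1 − 15/188·R4.
R2 ← R2 + 54/47·R4.
R3 ← R3 + 65/94·R4.
Reading off the reduced rows gives x = -2, y = 4, z = -3, w = 6.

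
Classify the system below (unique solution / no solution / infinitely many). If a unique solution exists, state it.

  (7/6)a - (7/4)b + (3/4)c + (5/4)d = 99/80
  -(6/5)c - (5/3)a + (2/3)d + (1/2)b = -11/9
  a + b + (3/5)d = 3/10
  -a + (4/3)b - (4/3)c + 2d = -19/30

Row-reduce the augmented matrix:
R1 ← R1 / (7/6).
R2 ← R2 + 5/3·R1.
R3 ← R3 − 1·R1.
R4 ← R4 + 1·R1.
R2 ← R2 / (-2).
R1 ← R1 + 3/2·R2.
R3 ← R3 − 5/2·R2.
R4 ← R4 + 1/6·R2.
R3 ← R3 / (-45/56).
R1 ← R1 − 207/280·R3.
R2 ← R2 − 9/140·R3.
R4 ← R4 + 571/840·R3.
R4 ← R4 / (6811/10125).
R1 ← R1 − 607/375·R4.
R2 ← R2 + 382/375·R4.
R3 ← R3 + 2179/675·R4.
Reading off the reduced rows gives a = -1/2, b = 2/5, c = 9/4, d = 2/3.

a = -1/2, b = 2/5, c = 9/4, d = 2/3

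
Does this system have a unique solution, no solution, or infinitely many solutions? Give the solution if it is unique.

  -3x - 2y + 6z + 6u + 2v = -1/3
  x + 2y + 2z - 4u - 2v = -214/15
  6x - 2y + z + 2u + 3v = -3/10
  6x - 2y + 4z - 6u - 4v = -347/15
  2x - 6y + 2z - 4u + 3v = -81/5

x = -1/5, y = -1/5, z = -5/2, u = 5/2, v = -2/3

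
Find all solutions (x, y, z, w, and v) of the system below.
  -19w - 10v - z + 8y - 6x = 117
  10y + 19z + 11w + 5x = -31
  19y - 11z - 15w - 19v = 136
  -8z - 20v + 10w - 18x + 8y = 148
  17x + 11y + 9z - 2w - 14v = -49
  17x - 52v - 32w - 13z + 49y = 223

x = -6, y = 4, z = -1, w = -2, v = -1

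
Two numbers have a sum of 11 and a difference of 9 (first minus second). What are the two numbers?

first number: 10, second number: 1

Let x = first number, y = second number.
  x + y = 11
  x - y = 9
Row-reduce the augmented matrix:
R2 ← R2 − 1·R1.
R2 ← R2 / (-2).
R1 ← R1 − 1·R2.
Reading off the reduced rows gives x = 10, y = 1.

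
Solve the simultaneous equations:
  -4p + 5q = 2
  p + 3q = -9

Row-reduce the augmented matrix:
R1 ← R1 / (-4).
R2 ← R2 − 1·R1.
R2 ← R2 / (17/4).
R1 ← R1 + 5/4·R2.
Reading off the reduced rows gives p = -3, q = -2.

p = -3, q = -2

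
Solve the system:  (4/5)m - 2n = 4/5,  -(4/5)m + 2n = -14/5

Row-reduce:
R1 ← R1 / (4/5).
R2 ← R2 + 4/5·R1.
Row 2 reduces to 0 = -2, a contradiction. The system is inconsistent.

no solution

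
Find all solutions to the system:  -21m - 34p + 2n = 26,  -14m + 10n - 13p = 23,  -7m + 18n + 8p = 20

infinitely many solutions

Row-reduce:
R1 ← R1 / (-21).
R2 ← R2 + 14·R1.
R3 ← R3 + 7·R1.
R2 ← R2 / (26/3).
R1 ← R1 + 2/21·R2.
R3 ← R3 − 52/3·R2.
Rank is 2 with 3 unknowns, leaving p free.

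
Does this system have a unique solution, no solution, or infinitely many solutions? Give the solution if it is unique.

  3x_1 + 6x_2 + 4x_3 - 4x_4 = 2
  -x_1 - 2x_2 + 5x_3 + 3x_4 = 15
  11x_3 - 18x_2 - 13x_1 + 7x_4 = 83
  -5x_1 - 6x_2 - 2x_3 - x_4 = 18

no solution

Row-reduce:
R1 ← R1 / (3).
R2 ← R2 + 1·R1.
R3 ← R3 + 13·R1.
R4 ← R4 + 5·R1.
Swap R2 and R3.
R2 ← R2 / (8).
R1 ← R1 − 2·R2.
R4 ← R4 − 4·R2.
R3 ← R3 / (19/3).
R1 ← R1 + 23/4·R3.
R2 ← R2 − 85/24·R3.
R4 ← R4 + 19/2·R3.
Row 4 reduces to 0 = -1, a contradiction. The system is inconsistent.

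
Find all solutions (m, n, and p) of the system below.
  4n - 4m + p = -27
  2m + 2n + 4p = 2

infinitely many solutions

Row-reduce:
R1 ← R1 / (-4).
R2 ← R2 − 2·R1.
R2 ← R2 / (4).
R1 ← R1 + 1·R2.
Rank is 2 with 3 unknowns, leaving p free.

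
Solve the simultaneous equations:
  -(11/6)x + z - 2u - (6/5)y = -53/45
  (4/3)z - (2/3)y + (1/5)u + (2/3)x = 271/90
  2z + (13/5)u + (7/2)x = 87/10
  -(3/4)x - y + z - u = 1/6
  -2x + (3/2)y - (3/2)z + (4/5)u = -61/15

x = 4/3, y = 2, z = 8/3, u = -1/2

Row-reduce the augmented matrix:
R1 ← R1 / (-11/6).
R2 ← R2 − 2/3·R1.
R3 ← R3 − 7/2·R1.
R4 ← R4 + 3/4·R1.
R5 ← R5 + 2·R1.
R2 ← R2 / (-182/165).
R1 ← R1 − 36/55·R2.
R3 ← R3 + 126/55·R2.
R4 ← R4 + 28/55·R2.
R5 ← R5 − 309/110·R2.
R3 ← R3 / (5/13).
R1 ← R1 − 6/13·R3.
R2 ← R2 + 20/13·R3.
R4 ← R4 + 5/26·R3.
R5 ← R5 − 45/26·R3.
Swap R4 and R5.
R4 ← R4 / (307/140).
R1 ← R1 − 162/175·R4.
R2 ← R2 + 1/70·R4.
R3 ← R3 + 8/25·R4.
R5 reduces to 0 = 0, so the extra equation is consistent.
Reading off the reduced rows gives x = 4/3, y = 2, z = 8/3, u = -1/2.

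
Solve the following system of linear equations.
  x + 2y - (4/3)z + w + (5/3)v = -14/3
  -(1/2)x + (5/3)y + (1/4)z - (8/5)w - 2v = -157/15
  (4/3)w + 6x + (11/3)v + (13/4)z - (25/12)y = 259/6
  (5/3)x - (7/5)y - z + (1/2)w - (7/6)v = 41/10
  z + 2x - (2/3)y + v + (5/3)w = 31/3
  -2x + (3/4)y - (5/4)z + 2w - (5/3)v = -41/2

no solution

Row-reduce:
R2 ← R2 + 1/2·R1.
R3 ← R3 − 6·R1.
R4 ← R4 − 5/3·R1.
R5 ← R5 − 2·R1.
R6 ← R6 + 2·R1.
R2 ← R2 / (8/3).
R1 ← R1 − 2·R2.
R3 ← R3 + 169/12·R2.
R4 ← R4 + 71/15·R2.
R5 ← R5 + 14/3·R2.
R6 ← R6 − 19/4·R2.
R3 ← R3 / (3475/384).
R1 ← R1 + 49/48·R3.
R2 ← R2 + 5/32·R3.
R4 ← R4 − 139/288·R3.
R5 ← R5 − 47/16·R3.
R6 ← R6 + 1219/384·R3.
R4 ← R4 / (-5761/2250).
R1 ← R1 − 33529/52125·R4.
R2 ← R2 + 2062/3475·R4.
R3 ← R3 + 20114/17375·R4.
R5 ← R5 − 59539/52125·R4.
R6 ← R6 − 119078/52125·R4.
R5 ← R5 / (-32495444/12011685).
R1 ← R1 + 847148/4003895·R5.
R2 ← R2 − 469548/800779·R5.
R3 ← R3 − 4154624/4003895·R5.
R4 ← R4 − 12035/5761·R5.
R6 ← R6 + 64990888/12011685·R5.
Row 6 reduces to 0 = 2, a contradiction. The system is inconsistent.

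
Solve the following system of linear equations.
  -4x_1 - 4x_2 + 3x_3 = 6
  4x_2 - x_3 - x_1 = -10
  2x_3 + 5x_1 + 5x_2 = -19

x_1 = 0, x_2 = -3, x_3 = -2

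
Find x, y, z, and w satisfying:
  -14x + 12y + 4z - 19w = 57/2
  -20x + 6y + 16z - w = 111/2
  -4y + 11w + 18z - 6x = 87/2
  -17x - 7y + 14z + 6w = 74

Row-reduce the augmented matrix:
R1 ← R1 / (-14).
R2 ← R2 + 20·R1.
R3 ← R3 + 6·R1.
R4 ← R4 + 17·R1.
R2 ← R2 / (-78/7).
R1 ← R1 + 6/7·R2.
R3 ← R3 + 64/7·R2.
R4 ← R4 + 151/7·R2.
R3 ← R3 / (102/13).
R1 ← R1 + 14/13·R3.
R2 ← R2 + 12/13·R3.
R4 ← R4 + 140/13·R3.
R4 ← R4 / (-420/17).
R1 ← R1 + 33/34·R4.
R2 ← R2 + 89/34·R4.
R3 ← R3 + 5/17·R4.
Reading off the reduced rows gives x = -2, y = -3, z = 2, w = -3/2.

x = -2, y = -3, z = 2, w = -3/2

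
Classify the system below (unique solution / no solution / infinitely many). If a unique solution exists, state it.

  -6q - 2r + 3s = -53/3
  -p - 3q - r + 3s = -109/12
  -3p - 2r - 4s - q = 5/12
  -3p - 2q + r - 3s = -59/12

p = -1/4, q = 3, r = -2/3, s = -1/3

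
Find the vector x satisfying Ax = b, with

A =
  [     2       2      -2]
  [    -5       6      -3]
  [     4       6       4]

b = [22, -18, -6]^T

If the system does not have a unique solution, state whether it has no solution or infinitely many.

x_1 = 6, x_2 = -1, x_3 = -6

Row-reduce the augmented matrix:
R1 ← R1 / (2).
R2 ← R2 + 5·R1.
R3 ← R3 − 4·R1.
R2 ← R2 / (11).
R1 ← R1 − 1·R2.
R3 ← R3 − 2·R2.
R3 ← R3 / (104/11).
R1 ← R1 + 3/11·R3.
R2 ← R2 + 8/11·R3.
Reading off the reduced rows gives x_1 = 6, x_2 = -1, x_3 = -6.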